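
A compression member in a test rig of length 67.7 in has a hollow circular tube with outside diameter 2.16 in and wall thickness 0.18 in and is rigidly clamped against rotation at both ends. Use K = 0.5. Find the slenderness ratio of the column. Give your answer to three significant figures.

Inner diameter d_i = 2.16 − 2×0.18 = 1.800 in
I = π(d_o⁴ − d_i⁴)/64 = π(2.16⁴ − 1.800⁴)/64 = 0.5532 in⁴
A = 1.120 in²;  r_min = √(I/A) = √(0.5532/1.120) = 0.7029 in
L_e = K·L = 0.5 × 67.7 = 33.85 in
λ = L_e / r_min = 33.850 / 0.7029 = 48.2

λ ≈ 48.2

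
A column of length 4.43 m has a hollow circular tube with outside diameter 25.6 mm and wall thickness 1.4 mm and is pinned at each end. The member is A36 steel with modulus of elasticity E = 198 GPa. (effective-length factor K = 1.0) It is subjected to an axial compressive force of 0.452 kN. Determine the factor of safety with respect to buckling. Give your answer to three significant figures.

n ≈ 1.72

Inner diameter d_i = 25.6 − 2×1.4 = 22.80 mm
I = π(d_o⁴ − d_i⁴)/64 = π(25.6⁴ − 22.80⁴)/64 = 7.818×10^3 mm⁴
I = 7.818×10^3 mm⁴ = 7.818×10^-9 m⁴
Effective length L_e = K·L = 1 × 4.43 = 4.430 m
P_cr = π²EI / L_e² = π² × 198×10⁹ × 7.818×10^-9 / 4.430² = 778.5 N
Factor of safety n = P_cr / P = 0.77847 / 0.452 = 1.72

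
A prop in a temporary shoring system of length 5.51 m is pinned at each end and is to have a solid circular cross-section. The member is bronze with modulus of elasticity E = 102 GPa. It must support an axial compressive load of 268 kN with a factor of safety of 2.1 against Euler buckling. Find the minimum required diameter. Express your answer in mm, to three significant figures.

Required P_cr = n·P = 2.1 × 268 = 562.8 kN
L_e = K·L = 1 × 5.51 = 5.510 m
Required I = P_cr·L_e²/(π²E) = 5.628×10^5 × 5.510² / (π² × 1.02×10^11) = 1.697×10^-5 m⁴
I_req = 1.697×10^7 mm⁴
Solid circle: I = πd⁴/64  ⇒  d = (64I/π)^(1/4) = (64×1.697×10^7/π)^(1/4) = 136 mm

d ≈ 136 mm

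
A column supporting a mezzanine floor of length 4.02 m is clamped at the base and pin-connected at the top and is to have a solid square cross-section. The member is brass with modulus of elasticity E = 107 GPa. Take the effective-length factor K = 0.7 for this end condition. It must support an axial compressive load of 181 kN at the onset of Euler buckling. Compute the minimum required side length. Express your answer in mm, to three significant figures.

a ≈ 63.5 mm

L_e = K·L = 0.7 × 4.02 = 2.814 m
Required I = P_cr·L_e²/(π²E) = 1.810×10^5 × 2.814² / (π² × 1.07×10^11) = 1.357×10^-6 m⁴
I_req = 1.357×10^6 mm⁴
Solid square: I = a⁴/12  ⇒  a = (12I)^(1/4) = (12×1.357×10^6)^(1/4) = 63.5 mm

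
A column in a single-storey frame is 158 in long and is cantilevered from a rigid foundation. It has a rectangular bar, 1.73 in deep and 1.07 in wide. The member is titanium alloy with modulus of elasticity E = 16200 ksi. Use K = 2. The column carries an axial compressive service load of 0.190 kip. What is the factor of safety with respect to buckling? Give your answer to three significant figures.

n ≈ 1.49

Buckling occurs about the weak axis: I_min = h·b³/12 with b = 1.07 in (the shorter side).
I_min = 1.73×1.07³/12 = 0.1766 in⁴
Effective length L_e = K·L = 2 × 158 = 316.0 in
P_cr = π²EI / L_e² = π² × 16200×10³ × 0.1766 / 316.0² = 282.8 lb
Factor of safety n = P_cr / P = 0.28279 / 0.190 = 1.49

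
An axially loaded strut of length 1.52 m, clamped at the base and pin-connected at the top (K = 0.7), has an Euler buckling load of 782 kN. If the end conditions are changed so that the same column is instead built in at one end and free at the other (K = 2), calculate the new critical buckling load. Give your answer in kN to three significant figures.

P_cr ≈ 95.8 kN

P_cr ∝ 1/K², so P_cr,new = P_cr,old × (K_old/K_new)² = 782 × (0.7/2)²
= 782 × 0.1225 = 95.8 kN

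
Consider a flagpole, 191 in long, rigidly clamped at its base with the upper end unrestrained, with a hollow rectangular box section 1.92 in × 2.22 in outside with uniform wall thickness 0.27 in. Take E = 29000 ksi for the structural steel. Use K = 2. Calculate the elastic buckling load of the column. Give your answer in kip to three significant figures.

P_cr ≈ 1.85 kip

Inner dimensions: h_i = 2.22 − 2×0.27 = 1.680 in, b_i = 1.92 − 2×0.27 = 1.380 in
Weak-axis I_min = (h_o·b_o³ − h_i·b_i³)/12 with b_o = 1.92, b_i = 1.380 in (shorter outer/inner sides).
I_min = (2.22×1.92³ − 1.680×1.380³)/12 = 0.9415 in⁴
Effective length L_e = K·L = 2 × 191 = 382.0 in
P_cr = π²EI / L_e² = π² × 29000×10³ × 0.9415 / 382.0² = 1.847×10^3 lb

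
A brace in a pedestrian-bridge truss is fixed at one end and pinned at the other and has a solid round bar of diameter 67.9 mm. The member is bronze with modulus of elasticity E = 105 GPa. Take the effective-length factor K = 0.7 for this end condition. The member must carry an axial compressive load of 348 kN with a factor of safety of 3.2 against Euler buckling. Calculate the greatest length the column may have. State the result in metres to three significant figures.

L_max ≈ 1.41 m

I = πd⁴/64 = π×67.9⁴/64 = 1.043×10^6 mm⁴
I = 1.043×10^-6 m⁴
Required critical load P_cr = n·P = 3.2 × 348 = 1114 kN = 1.114×10^6 N
From P_cr = π²EI/(K·L)²:  L = (1/K)·√(π²EI/P_cr) = (1/0.7)·√(π²×1.05×10^11×1.043×10^-6/1.114×10^6)
L = 1.41 m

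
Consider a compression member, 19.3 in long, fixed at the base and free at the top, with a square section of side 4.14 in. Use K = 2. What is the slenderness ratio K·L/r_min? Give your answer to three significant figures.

I = a⁴/12 = 4.14⁴/12 = 24.48 in⁴
A = 17.14 in²;  r_min = √(I/A) = √(24.48/17.14) = 1.195 in
L_e = K·L = 2 × 19.3 = 38.60 in
λ = L_e / r_min = 38.600 / 1.195 = 32.3

λ ≈ 32.3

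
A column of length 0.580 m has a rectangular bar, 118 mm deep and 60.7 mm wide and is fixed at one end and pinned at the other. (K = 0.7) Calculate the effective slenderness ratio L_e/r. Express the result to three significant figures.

Buckling occurs about the weak axis: I_min = h·b³/12 with b = 60.7 mm (the shorter side).
I_min = 118×60.7³/12 = 2.199×10^6 mm⁴
A = 7.163×10^3 mm²;  r_min = √(I/A) = √(2.199×10^6/7.163×10^3) = 17.52 mm
L_e = K·L = 0.7 × 0.580 m = 0.4060 m = 406.00 mm
λ = L_e / r_min = 406.00 / 17.52 = 23.2

λ ≈ 23.2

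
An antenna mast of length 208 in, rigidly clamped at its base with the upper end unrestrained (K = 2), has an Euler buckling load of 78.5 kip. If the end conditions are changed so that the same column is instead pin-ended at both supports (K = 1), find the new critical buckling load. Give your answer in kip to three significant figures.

P_cr ≈ 314 kip

P_cr ∝ 1/K², so P_cr,new = P_cr,old × (K_old/K_new)² = 78.5 × (2/1)²
= 78.5 × 4.000 = 314 kip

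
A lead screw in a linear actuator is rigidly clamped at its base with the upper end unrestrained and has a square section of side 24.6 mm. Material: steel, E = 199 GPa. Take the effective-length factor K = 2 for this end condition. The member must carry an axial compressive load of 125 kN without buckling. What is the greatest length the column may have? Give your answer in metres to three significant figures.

I = a⁴/12 = 24.6⁴/12 = 3.052×10^4 mm⁴
I = 3.052×10^-8 m⁴
At the buckling limit P_cr = P = 1.250×10^5 N
From P_cr = π²EI/(K·L)²:  L = (1/K)·√(π²EI/P_cr) = (1/2)·√(π²×1.99×10^11×3.052×10^-8/1.250×10^5)
L = 0.346 m

L_max ≈ 0.346 m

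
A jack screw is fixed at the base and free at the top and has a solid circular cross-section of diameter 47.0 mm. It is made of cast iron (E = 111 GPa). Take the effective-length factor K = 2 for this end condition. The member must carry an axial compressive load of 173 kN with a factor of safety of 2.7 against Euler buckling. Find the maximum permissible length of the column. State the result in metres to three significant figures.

L_max ≈ 0.375 m

I = πd⁴/64 = π×47.0⁴/64 = 2.395×10^5 mm⁴
I = 2.395×10^-7 m⁴
Required critical load P_cr = n·P = 2.7 × 173 = 467.1 kN = 4.671×10^5 N
From P_cr = π²EI/(K·L)²:  L = (1/K)·√(π²EI/P_cr) = (1/2)·√(π²×1.11×10^11×2.395×10^-7/4.671×10^5)
L = 0.375 m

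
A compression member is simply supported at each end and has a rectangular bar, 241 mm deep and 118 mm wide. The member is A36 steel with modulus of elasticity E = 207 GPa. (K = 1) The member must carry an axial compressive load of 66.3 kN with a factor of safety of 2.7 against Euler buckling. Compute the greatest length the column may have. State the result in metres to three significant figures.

Buckling occurs about the weak axis: I_min = h·b³/12 with b = 118 mm (the shorter side).
I_min = 241×118³/12 = 3.300×10^7 mm⁴
I = 3.300×10^-5 m⁴
Required critical load P_cr = n·P = 2.7 × 66.3 = 179.0 kN = 1.790×10^5 N
From P_cr = π²EI/(K·L)²:  L = (1/K)·√(π²EI/P_cr) = (1/1)·√(π²×2.07×10^11×3.300×10^-5/1.790×10^5)
L = 19.4 m

L_max ≈ 19.4 m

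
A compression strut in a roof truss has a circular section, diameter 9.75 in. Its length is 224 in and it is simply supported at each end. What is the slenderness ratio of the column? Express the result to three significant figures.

For a solid circle r = d/4 = 9.75/4 = 2.438 in
L_e = K·L = 1 × 224 = 224.0 in
λ = L_e / r_min = 224.00 / 2.438 = 91.9

λ ≈ 91.9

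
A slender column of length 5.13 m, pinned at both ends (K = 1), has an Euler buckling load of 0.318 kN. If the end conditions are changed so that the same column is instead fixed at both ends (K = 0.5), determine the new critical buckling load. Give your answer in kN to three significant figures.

P_cr ≈ 1.27 kN

P_cr ∝ 1/K², so P_cr,new = P_cr,old × (K_old/K_new)² = 0.318 × (1/0.5)²
= 0.318 × 4.000 = 1.27 kN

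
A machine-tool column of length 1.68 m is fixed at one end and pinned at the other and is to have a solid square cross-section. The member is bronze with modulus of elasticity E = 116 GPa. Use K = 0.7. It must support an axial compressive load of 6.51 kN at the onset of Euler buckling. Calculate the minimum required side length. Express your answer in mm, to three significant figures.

L_e = K·L = 0.7 × 1.68 = 1.176 m
Required I = P_cr·L_e²/(π²E) = 6.510×10^3 × 1.176² / (π² × 1.16×10^11) = 7.864×10^-9 m⁴
I_req = 7.864×10^3 mm⁴
Solid square: I = a⁴/12  ⇒  a = (12I)^(1/4) = (12×7.864×10^3)^(1/4) = 17.5 mm

a ≈ 17.5 mm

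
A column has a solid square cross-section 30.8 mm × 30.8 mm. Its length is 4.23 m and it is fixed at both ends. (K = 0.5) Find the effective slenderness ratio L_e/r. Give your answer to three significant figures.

For a square r = a/√12 = 30.8/√12 = 8.891 mm
L_e = K·L = 0.5 × 4.23 m = 2.115 m = 2115.0 mm
λ = L_e / r_min = 2115.0 / 8.891 = 238

λ ≈ 238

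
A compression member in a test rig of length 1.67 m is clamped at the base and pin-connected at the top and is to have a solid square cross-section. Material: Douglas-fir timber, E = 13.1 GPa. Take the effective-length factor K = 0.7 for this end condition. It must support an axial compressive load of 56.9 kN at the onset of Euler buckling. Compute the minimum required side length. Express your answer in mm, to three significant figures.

a ≈ 51.8 mm

L_e = K·L = 0.7 × 1.67 = 1.169 m
Required I = P_cr·L_e²/(π²E) = 5.690×10^4 × 1.169² / (π² × 1.31×10^10) = 6.014×10^-7 m⁴
I_req = 6.014×10^5 mm⁴
Solid square: I = a⁴/12  ⇒  a = (12I)^(1/4) = (12×6.014×10^5)^(1/4) = 51.8 mm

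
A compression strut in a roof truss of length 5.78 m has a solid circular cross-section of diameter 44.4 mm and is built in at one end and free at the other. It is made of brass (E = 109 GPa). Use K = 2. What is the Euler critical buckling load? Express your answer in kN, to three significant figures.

I = πd⁴/64 = π×44.4⁴/64 = 1.908×10^5 mm⁴
I = 1.908×10^5 mm⁴ = 1.908×10^-7 m⁴
Effective length L_e = K·L = 2 × 5.78 = 11.56 m
P_cr = π²EI / L_e² = π² × 109×10⁹ × 1.908×10^-7 / 11.56² = 1.536×10^3 N

P_cr ≈ 1.54 kN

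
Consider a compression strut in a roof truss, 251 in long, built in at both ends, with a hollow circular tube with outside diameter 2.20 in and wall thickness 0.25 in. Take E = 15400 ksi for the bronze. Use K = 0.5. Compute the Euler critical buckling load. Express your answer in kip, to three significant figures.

Inner diameter d_i = 2.20 − 2×0.25 = 1.700 in
I = π(d_o⁴ − d_i⁴)/64 = π(2.20⁴ − 1.700⁴)/64 = 0.7399 in⁴
Effective length L_e = K·L = 0.5 × 251 = 125.5 in
P_cr = π²EI / L_e² = π² × 15400×10³ × 0.7399 / 125.5² = 7.140×10^3 lb

P_cr ≈ 7.14 kip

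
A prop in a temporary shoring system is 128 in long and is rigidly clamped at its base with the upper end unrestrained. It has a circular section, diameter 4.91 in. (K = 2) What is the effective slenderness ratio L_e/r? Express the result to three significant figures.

I = πd⁴/64 = π×4.91⁴/64 = 28.53 in⁴
A = 18.93 in²;  r_min = √(I/A) = √(28.53/18.93) = 1.228 in
L_e = K·L = 2 × 128 = 256.0 in
λ = L_e / r_min = 256.00 / 1.228 = 209

λ ≈ 209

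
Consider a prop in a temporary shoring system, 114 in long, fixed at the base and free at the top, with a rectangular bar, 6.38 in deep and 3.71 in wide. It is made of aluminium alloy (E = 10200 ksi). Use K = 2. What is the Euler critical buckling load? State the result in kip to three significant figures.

P_cr ≈ 52.6 kip

Buckling occurs about the weak axis: I_min = h·b³/12 with b = 3.71 in (the shorter side).
I_min = 6.38×3.71³/12 = 27.15 in⁴
Effective length L_e = K·L = 2 × 114 = 228.0 in
P_cr = π²EI / L_e² = π² × 10200×10³ × 27.15 / 228.0² = 5.258×10^4 lb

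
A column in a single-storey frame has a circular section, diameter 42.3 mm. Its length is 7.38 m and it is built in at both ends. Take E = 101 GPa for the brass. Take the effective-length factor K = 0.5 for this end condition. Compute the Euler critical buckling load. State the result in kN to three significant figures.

P_cr ≈ 11.5 kN

I = πd⁴/64 = π×42.3⁴/64 = 1.572×10^5 mm⁴
I = 1.572×10^5 mm⁴ = 1.572×10^-7 m⁴
Effective length L_e = K·L = 0.5 × 7.38 = 3.690 m
P_cr = π²EI / L_e² = π² × 101×10⁹ × 1.572×10^-7 / 3.690² = 1.151×10^4 N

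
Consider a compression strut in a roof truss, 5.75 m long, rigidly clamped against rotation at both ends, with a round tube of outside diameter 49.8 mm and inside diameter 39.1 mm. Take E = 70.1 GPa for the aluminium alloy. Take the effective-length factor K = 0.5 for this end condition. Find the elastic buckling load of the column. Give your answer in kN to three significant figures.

d_o = 49.8 mm, d_i = 39.1 mm
I = π(d_o⁴ − d_i⁴)/64 = π(49.8⁴ − 39.10⁴)/64 = 1.872×10^5 mm⁴
I = 1.872×10^5 mm⁴ = 1.872×10^-7 m⁴
Effective length L_e = K·L = 0.5 × 5.75 = 2.875 m
P_cr = π²EI / L_e² = π² × 70.1×10⁹ × 1.872×10^-7 / 2.875² = 1.567×10^4 N

P_cr ≈ 15.7 kN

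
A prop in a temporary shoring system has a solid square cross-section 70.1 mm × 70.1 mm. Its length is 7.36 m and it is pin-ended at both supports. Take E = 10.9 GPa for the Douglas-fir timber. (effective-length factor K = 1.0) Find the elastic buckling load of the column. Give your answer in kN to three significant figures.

P_cr ≈ 4.00 kN

I = a⁴/12 = 70.1⁴/12 = 2.012×10^6 mm⁴
I = 2.012×10^6 mm⁴ = 2.012×10^-6 m⁴
Effective length L_e = K·L = 1 × 7.36 = 7.360 m
P_cr = π²EI / L_e² = π² × 10.9×10⁹ × 2.012×10^-6 / 7.360² = 3.996×10^3 N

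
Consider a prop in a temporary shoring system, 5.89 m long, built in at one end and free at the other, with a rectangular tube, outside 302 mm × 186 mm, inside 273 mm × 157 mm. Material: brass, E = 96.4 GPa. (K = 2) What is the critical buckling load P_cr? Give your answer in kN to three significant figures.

P_cr ≈ 507 kN

Weak-axis I_min = (h_o·b_o³ − h_i·b_i³)/12 with b_o = 186, b_i = 157.0 mm (shorter outer/inner sides).
I_min = (302×186³ − 273.0×157.0³)/12 = 7.390×10^7 mm⁴
I = 7.390×10^7 mm⁴ = 7.390×10^-5 m⁴
Effective length L_e = K·L = 2 × 5.89 = 11.78 m
P_cr = π²EI / L_e² = π² × 96.4×10⁹ × 7.390×10^-5 / 11.78² = 5.067×10^5 N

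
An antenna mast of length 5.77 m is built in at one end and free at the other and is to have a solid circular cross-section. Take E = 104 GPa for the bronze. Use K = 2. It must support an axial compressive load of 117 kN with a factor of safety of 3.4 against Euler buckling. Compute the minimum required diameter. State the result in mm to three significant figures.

d ≈ 180 mm

Required P_cr = n·P = 3.4 × 117 = 397.8 kN
L_e = K·L = 2 × 5.77 = 11.54 m
Required I = P_cr·L_e²/(π²E) = 3.978×10^5 × 11.54² / (π² × 1.04×10^11) = 5.161×10^-5 m⁴
I_req = 5.161×10^7 mm⁴
Solid circle: I = πd⁴/64  ⇒  d = (64I/π)^(1/4) = (64×5.161×10^7/π)^(1/4) = 180 mm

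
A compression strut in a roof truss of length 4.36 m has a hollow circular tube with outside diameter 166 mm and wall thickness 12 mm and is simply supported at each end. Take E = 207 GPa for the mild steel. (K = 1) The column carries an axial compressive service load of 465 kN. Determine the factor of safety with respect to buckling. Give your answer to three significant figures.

n ≈ 4.00

Inner diameter d_i = 166 − 2×12 = 142.0 mm
I = π(d_o⁴ − d_i⁴)/64 = π(166⁴ − 142.0⁴)/64 = 1.732×10^7 mm⁴
I = 1.732×10^7 mm⁴ = 1.732×10^-5 m⁴
Effective length L_e = K·L = 1 × 4.36 = 4.360 m
P_cr = π²EI / L_e² = π² × 207×10⁹ × 1.732×10^-5 / 4.360² = 1.861×10^6 N
Factor of safety n = P_cr / P = 1860.9 / 465 = 4.00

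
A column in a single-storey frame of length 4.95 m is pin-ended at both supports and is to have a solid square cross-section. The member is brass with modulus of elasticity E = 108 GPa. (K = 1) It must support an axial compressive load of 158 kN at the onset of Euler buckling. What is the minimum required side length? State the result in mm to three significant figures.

L_e = K·L = 1 × 4.95 = 4.950 m
Required I = P_cr·L_e²/(π²E) = 1.580×10^5 × 4.950² / (π² × 1.08×10^11) = 3.632×10^-6 m⁴
I_req = 3.632×10^6 mm⁴
Solid square: I = a⁴/12  ⇒  a = (12I)^(1/4) = (12×3.632×10^6)^(1/4) = 81.3 mm

a ≈ 81.3 mm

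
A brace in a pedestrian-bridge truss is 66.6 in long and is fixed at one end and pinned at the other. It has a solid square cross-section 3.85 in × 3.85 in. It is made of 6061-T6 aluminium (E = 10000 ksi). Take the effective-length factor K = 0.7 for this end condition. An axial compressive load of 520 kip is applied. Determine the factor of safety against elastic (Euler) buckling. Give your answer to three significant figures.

I = a⁴/12 = 3.85⁴/12 = 18.31 in⁴
Effective length L_e = K·L = 0.7 × 66.6 = 46.62 in
P_cr = π²EI / L_e² = π² × 10000×10³ × 18.31 / 46.62² = 8.314×10^5 lb
Factor of safety n = P_cr / P = 831.41 / 520 = 1.60

n ≈ 1.60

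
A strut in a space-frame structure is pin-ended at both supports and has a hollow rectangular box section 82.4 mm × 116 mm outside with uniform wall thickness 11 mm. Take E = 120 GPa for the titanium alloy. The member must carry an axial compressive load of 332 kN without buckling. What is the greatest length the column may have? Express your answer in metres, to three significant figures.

L_max ≈ 3.62 m

Inner dimensions: h_i = 116 − 2×11 = 94.00 mm, b_i = 82.4 − 2×11 = 60.40 mm
Weak-axis I_min = (h_o·b_o³ − h_i·b_i³)/12 with b_o = 82.4, b_i = 60.40 mm (shorter outer/inner sides).
I_min = (116×82.4³ − 94.00×60.40³)/12 = 3.682×10^6 mm⁴
I = 3.682×10^-6 m⁴
At the buckling limit P_cr = P = 3.320×10^5 N
From P_cr = π²EI/(K·L)²:  L = (1/K)·√(π²EI/P_cr) = (1/1)·√(π²×1.20×10^11×3.682×10^-6/3.320×10^5)
L = 3.62 m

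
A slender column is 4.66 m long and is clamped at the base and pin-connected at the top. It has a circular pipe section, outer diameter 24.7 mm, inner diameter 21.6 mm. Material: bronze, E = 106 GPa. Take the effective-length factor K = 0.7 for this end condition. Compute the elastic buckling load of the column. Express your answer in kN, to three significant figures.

P_cr ≈ 0.746 kN

d_o = 24.7 mm, d_i = 21.6 mm
I = π(d_o⁴ − d_i⁴)/64 = π(24.7⁴ − 21.60⁴)/64 = 7.586×10^3 mm⁴
I = 7.586×10^3 mm⁴ = 7.586×10^-9 m⁴
Effective length L_e = K·L = 0.7 × 4.66 = 3.262 m
P_cr = π²EI / L_e² = π² × 106×10⁹ × 7.586×10^-9 / 3.262² = 745.8 N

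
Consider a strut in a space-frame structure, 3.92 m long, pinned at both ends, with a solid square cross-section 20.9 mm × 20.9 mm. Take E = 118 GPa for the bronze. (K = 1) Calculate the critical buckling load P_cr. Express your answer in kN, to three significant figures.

P_cr ≈ 1.21 kN

I = a⁴/12 = 20.9⁴/12 = 1.590×10^4 mm⁴
I = 1.590×10^4 mm⁴ = 1.590×10^-8 m⁴
Effective length L_e = K·L = 1 × 3.92 = 3.920 m
P_cr = π²EI / L_e² = π² × 118×10⁹ × 1.590×10^-8 / 3.920² = 1.205×10^3 N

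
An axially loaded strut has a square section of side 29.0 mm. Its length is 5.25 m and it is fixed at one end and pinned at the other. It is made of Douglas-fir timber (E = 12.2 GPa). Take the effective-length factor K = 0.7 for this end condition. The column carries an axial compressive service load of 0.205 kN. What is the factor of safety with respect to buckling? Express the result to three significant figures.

I = a⁴/12 = 29.0⁴/12 = 5.894×10^4 mm⁴
I = 5.894×10^4 mm⁴ = 5.894×10^-8 m⁴
Effective length L_e = K·L = 0.7 × 5.25 = 3.675 m
P_cr = π²EI / L_e² = π² × 12.2×10⁹ × 5.894×10^-8 / 3.675² = 525.5 N
Factor of safety n = P_cr / P = 0.52548 / 0.205 = 2.56

n ≈ 2.56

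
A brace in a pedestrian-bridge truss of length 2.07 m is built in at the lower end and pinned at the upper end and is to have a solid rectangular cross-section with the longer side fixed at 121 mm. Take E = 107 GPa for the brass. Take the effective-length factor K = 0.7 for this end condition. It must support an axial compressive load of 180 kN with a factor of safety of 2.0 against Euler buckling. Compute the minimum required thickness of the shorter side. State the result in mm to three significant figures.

b ≈ 41.4 mm

Required P_cr = n·P = 2.0 × 180 = 360.0 kN
L_e = K·L = 0.7 × 2.07 = 1.449 m
Required I = P_cr·L_e²/(π²E) = 3.600×10^5 × 1.449² / (π² × 1.07×10^11) = 7.157×10^-7 m⁴
I_req = 7.157×10^5 mm⁴
Rectangle, weak axis: I_min = h·b³/12 with h = 121 mm fixed  ⇒  b = (12I/h)^(1/3) = 41.4 mm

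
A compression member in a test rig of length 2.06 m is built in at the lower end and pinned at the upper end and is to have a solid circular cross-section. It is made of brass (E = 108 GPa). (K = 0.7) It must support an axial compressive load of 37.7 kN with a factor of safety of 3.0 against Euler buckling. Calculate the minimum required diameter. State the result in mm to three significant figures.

Required P_cr = n·P = 3.0 × 37.7 = 113.1 kN
L_e = K·L = 0.7 × 2.06 = 1.442 m
Required I = P_cr·L_e²/(π²E) = 1.131×10^5 × 1.442² / (π² × 1.08×10^11) = 2.206×10^-7 m⁴
I_req = 2.206×10^5 mm⁴
Solid circle: I = πd⁴/64  ⇒  d = (64I/π)^(1/4) = (64×2.206×10^5/π)^(1/4) = 46.0 mm

d ≈ 46.0 mm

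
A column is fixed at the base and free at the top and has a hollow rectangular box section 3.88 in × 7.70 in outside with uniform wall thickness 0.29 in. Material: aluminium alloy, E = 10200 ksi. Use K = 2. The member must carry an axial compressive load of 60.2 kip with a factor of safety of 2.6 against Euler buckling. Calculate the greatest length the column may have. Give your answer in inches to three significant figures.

Inner dimensions: h_i = 7.70 − 2×0.29 = 7.120 in, b_i = 3.88 − 2×0.29 = 3.300 in
Weak-axis I_min = (h_o·b_o³ − h_i·b_i³)/12 with b_o = 3.88, b_i = 3.300 in (shorter outer/inner sides).
I_min = (7.70×3.88³ − 7.120×3.300³)/12 = 16.16 in⁴
Required critical load P_cr = n·P = 2.6 × 60.2 = 156.5 kip = 1.565×10^5 lb
From P_cr = π²EI/(K·L)²:  L = (1/K)·√(π²EI/P_cr) = (1/2)·√(π²×1.02×10^7×16.16/1.565×10^5)
L = 51.0 in

L_max ≈ 51.0 in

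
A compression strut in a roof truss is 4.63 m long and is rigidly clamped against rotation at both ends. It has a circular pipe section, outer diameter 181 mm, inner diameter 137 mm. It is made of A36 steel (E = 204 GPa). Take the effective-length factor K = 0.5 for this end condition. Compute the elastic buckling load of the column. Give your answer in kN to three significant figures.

P_cr ≈ 13300 kN

d_o = 181 mm, d_i = 137 mm
I = π(d_o⁴ − d_i⁴)/64 = π(181⁴ − 137.0⁴)/64 = 3.539×10^7 mm⁴
I = 3.539×10^7 mm⁴ = 3.539×10^-5 m⁴
Effective length L_e = K·L = 0.5 × 4.63 = 2.315 m
P_cr = π²EI / L_e² = π² × 204×10⁹ × 3.539×10^-5 / 2.315² = 1.330×10^7 N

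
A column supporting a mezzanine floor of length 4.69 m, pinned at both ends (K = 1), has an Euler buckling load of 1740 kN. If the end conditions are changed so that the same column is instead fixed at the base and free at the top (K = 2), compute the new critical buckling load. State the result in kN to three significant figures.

P_cr ≈ 435 kN

P_cr ∝ 1/K², so P_cr,new = P_cr,old × (K_old/K_new)² = 1740 × (1/2)²
= 1740 × 0.2500 = 435 kN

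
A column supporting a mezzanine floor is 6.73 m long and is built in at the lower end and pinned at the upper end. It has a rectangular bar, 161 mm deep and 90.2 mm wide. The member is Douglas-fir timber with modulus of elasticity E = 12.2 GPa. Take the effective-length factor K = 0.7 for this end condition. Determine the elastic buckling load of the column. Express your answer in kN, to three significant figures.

P_cr ≈ 53.4 kN

Buckling occurs about the weak axis: I_min = h·b³/12 with b = 90.2 mm (the shorter side).
I_min = 161×90.2³/12 = 9.846×10^6 mm⁴
I = 9.846×10^6 mm⁴ = 9.846×10^-6 m⁴
Effective length L_e = K·L = 0.7 × 6.73 = 4.711 m
P_cr = π²EI / L_e² = π² × 12.2×10⁹ × 9.846×10^-6 / 4.711² = 5.342×10^4 N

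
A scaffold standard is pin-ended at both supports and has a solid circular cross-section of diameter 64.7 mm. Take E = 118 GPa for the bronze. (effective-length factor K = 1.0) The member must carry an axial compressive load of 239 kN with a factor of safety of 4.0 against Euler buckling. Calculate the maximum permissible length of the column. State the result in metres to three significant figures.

I = πd⁴/64 = π×64.7⁴/64 = 8.602×10^5 mm⁴
I = 8.602×10^-7 m⁴
Required critical load P_cr = n·P = 4.0 × 239 = 956.0 kN = 9.560×10^5 N
From P_cr = π²EI/(K·L)²:  L = (1/K)·√(π²EI/P_cr) = (1/1)·√(π²×1.18×10^11×8.602×10^-7/9.560×10^5)
L = 1.02 m

L_max ≈ 1.02 m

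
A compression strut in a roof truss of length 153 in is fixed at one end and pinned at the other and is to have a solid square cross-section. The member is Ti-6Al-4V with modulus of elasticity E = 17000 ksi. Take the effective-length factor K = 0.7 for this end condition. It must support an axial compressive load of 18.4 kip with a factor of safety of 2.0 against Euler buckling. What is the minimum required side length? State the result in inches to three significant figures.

a ≈ 2.34 in

Required P_cr = n·P = 2.0 × 18.4 = 36.80 kip
L_e = K·L = 0.7 × 153 = 107.1 in
Required I = P_cr·L_e²/(π²E) = 3.680×10^4 × 107.1² / (π² × 1.70×10^7) = 2.516 in⁴
Solid square: I = a⁴/12  ⇒  a = (12I)^(1/4) = (12×2.516)^(1/4) = 2.34 in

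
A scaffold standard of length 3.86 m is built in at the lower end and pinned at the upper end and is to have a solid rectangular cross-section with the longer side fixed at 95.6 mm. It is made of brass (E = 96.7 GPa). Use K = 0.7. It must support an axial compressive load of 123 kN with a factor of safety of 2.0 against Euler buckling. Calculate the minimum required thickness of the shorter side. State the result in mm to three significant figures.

b ≈ 61.8 mm

Required P_cr = n·P = 2.0 × 123 = 246.0 kN
L_e = K·L = 0.7 × 3.86 = 2.702 m
Required I = P_cr·L_e²/(π²E) = 2.460×10^5 × 2.702² / (π² × 9.67×10^10) = 1.882×10^-6 m⁴
I_req = 1.882×10^6 mm⁴
Rectangle, weak axis: I_min = h·b³/12 with h = 95.6 mm fixed  ⇒  b = (12I/h)^(1/3) = 61.8 mm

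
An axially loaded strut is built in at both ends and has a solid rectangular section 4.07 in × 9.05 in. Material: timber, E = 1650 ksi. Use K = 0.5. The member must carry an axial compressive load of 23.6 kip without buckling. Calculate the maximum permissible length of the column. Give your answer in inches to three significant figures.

L_max ≈ 375 in

Buckling occurs about the weak axis: I_min = h·b³/12 with b = 4.07 in (the shorter side).
I_min = 9.05×4.07³/12 = 50.85 in⁴
At the buckling limit P_cr = P = 2.360×10^4 lb
From P_cr = π²EI/(K·L)²:  L = (1/K)·√(π²EI/P_cr) = (1/0.5)·√(π²×1.65×10^6×50.85/2.360×10^4)
L = 375 in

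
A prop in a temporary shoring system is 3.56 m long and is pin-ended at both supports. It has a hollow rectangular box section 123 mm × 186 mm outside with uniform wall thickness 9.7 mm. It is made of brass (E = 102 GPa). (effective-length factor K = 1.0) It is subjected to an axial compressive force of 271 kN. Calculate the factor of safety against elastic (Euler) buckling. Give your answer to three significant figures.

Inner dimensions: h_i = 186 − 2×9.7 = 166.6 mm, b_i = 123 − 2×9.7 = 103.6 mm
Weak-axis I_min = (h_o·b_o³ − h_i·b_i³)/12 with b_o = 123, b_i = 103.6 mm (shorter outer/inner sides).
I_min = (186×123³ − 166.6×103.6³)/12 = 1.341×10^7 mm⁴
I = 1.341×10^7 mm⁴ = 1.341×10^-5 m⁴
Effective length L_e = K·L = 1 × 3.56 = 3.560 m
P_cr = π²EI / L_e² = π² × 102×10⁹ × 1.341×10^-5 / 3.560² = 1.065×10^6 N
Factor of safety n = P_cr / P = 1064.9 / 271 = 3.93

n ≈ 3.93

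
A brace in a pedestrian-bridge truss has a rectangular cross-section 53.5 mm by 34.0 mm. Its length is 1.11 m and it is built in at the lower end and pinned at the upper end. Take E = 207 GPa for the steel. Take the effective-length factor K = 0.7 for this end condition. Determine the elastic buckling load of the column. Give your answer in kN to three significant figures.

Buckling occurs about the weak axis: I_min = h·b³/12 with b = 34.0 mm (the shorter side).
I_min = 53.5×34.0³/12 = 1.752×10^5 mm⁴
I = 1.752×10^5 mm⁴ = 1.752×10^-7 m⁴
Effective length L_e = K·L = 0.7 × 1.11 = 0.7770 m
P_cr = π²EI / L_e² = π² × 207×10⁹ × 1.752×10^-7 / 0.7770² = 5.930×10^5 N

P_cr ≈ 593 kN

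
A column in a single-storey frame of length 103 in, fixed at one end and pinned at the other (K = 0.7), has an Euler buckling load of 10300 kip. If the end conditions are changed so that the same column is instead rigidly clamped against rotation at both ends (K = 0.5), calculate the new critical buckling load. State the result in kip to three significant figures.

P_cr ≈ 20200 kip

P_cr ∝ 1/K², so P_cr,new = P_cr,old × (K_old/K_new)² = 10300 × (0.7/0.5)²
= 10300 × 1.960 = 20200 kip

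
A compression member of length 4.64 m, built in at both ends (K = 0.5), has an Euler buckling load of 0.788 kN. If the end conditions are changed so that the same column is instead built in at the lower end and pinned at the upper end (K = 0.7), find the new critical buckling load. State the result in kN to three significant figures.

P_cr ≈ 0.402 kN

P_cr ∝ 1/K², so P_cr,new = P_cr,old × (K_old/K_new)² = 0.788 × (0.5/0.7)²
= 0.788 × 0.5102 = 0.402 kN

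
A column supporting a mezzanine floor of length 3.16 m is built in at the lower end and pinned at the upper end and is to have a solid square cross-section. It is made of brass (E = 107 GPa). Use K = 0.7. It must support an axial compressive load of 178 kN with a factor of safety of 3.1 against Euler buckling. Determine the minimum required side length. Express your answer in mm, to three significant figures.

a ≈ 74.4 mm

Required P_cr = n·P = 3.1 × 178 = 551.8 kN
L_e = K·L = 0.7 × 3.16 = 2.212 m
Required I = P_cr·L_e²/(π²E) = 5.518×10^5 × 2.212² / (π² × 1.07×10^11) = 2.557×10^-6 m⁴
I_req = 2.557×10^6 mm⁴
Solid square: I = a⁴/12  ⇒  a = (12I)^(1/4) = (12×2.557×10^6)^(1/4) = 74.4 mm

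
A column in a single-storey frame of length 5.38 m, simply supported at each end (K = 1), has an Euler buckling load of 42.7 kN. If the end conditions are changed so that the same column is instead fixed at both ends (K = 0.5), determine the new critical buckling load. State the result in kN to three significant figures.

P_cr ≈ 171 kN

P_cr ∝ 1/K², so P_cr,new = P_cr,old × (K_old/K_new)² = 42.7 × (1/0.5)²
= 42.7 × 4.000 = 171 kN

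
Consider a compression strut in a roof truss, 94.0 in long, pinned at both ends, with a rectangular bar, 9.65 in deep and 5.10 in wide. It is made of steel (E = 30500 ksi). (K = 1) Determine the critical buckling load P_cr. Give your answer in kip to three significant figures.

P_cr ≈ 3630 kip

Buckling occurs about the weak axis: I_min = h·b³/12 with b = 5.10 in (the shorter side).
I_min = 9.65×5.10³/12 = 106.7 in⁴
Effective length L_e = K·L = 1 × 94.0 = 94.00 in
P_cr = π²EI / L_e² = π² × 30500×10³ × 106.7 / 94.00² = 3.634×10^6 lb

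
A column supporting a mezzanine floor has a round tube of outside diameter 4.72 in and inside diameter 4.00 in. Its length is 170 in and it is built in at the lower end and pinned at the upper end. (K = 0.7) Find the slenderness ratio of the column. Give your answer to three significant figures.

d_o = 4.72 in, d_i = 4.00 in
I = π(d_o⁴ − d_i⁴)/64 = π(4.72⁴ − 4.000⁴)/64 = 11.80 in⁴
A = 4.931 in²;  r_min = √(I/A) = √(11.80/4.931) = 1.547 in
L_e = K·L = 0.7 × 170 = 119.0 in
λ = L_e / r_min = 119.00 / 1.547 = 76.9

λ ≈ 76.9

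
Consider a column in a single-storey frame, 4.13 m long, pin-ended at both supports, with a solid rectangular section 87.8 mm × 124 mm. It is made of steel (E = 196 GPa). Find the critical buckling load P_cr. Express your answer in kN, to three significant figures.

P_cr ≈ 793 kN

Buckling occurs about the weak axis: I_min = h·b³/12 with b = 87.8 mm (the shorter side).
I_min = 124×87.8³/12 = 6.994×10^6 mm⁴
I = 6.994×10^6 mm⁴ = 6.994×10^-6 m⁴
Effective length L_e = K·L = 1 × 4.13 = 4.130 m
P_cr = π²EI / L_e² = π² × 196×10⁹ × 6.994×10^-6 / 4.130² = 7.932×10^5 N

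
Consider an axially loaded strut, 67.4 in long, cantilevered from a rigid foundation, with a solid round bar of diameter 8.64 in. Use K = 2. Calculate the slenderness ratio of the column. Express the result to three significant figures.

λ ≈ 62.4

For a solid circle r = d/4 = 8.64/4 = 2.160 in
L_e = K·L = 2 × 67.4 = 134.8 in
λ = L_e / r_min = 134.80 / 2.160 = 62.4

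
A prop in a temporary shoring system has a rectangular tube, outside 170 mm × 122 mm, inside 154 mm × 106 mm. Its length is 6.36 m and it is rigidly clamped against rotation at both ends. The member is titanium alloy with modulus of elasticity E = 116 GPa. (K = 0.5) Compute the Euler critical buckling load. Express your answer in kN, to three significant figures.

P_cr ≈ 1180 kN

Weak-axis I_min = (h_o·b_o³ − h_i·b_i³)/12 with b_o = 122, b_i = 106.0 mm (shorter outer/inner sides).
I_min = (170×122³ − 154.0×106.0³)/12 = 1.044×10^7 mm⁴
I = 1.044×10^7 mm⁴ = 1.044×10^-5 m⁴
Effective length L_e = K·L = 0.5 × 6.36 = 3.180 m
P_cr = π²EI / L_e² = π² × 116×10⁹ × 1.044×10^-5 / 3.180² = 1.182×10^6 N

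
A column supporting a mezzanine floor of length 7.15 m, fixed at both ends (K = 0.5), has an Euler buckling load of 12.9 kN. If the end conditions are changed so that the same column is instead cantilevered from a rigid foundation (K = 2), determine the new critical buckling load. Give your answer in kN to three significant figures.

P_cr ∝ 1/K², so P_cr,new = P_cr,old × (K_old/K_new)² = 12.9 × (0.5/2)²
= 12.9 × 0.06250 = 0.806 kN

P_cr ≈ 0.806 kN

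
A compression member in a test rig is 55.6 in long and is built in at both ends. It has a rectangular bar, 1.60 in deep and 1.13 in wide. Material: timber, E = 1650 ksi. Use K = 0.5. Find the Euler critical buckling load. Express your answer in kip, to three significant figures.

P_cr ≈ 4.05 kip

Buckling occurs about the weak axis: I_min = h·b³/12 with b = 1.13 in (the shorter side).
I_min = 1.60×1.13³/12 = 0.1924 in⁴
Effective length L_e = K·L = 0.5 × 55.6 = 27.80 in
P_cr = π²EI / L_e² = π² × 1650×10³ × 0.1924 / 27.80² = 4.054×10^3 lb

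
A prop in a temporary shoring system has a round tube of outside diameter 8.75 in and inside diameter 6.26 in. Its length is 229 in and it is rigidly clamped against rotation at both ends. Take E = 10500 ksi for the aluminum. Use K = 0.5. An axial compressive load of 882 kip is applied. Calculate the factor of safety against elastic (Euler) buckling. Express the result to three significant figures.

d_o = 8.75 in, d_i = 6.26 in
I = π(d_o⁴ − d_i⁴)/64 = π(8.75⁴ − 6.260⁴)/64 = 212.4 in⁴
Effective length L_e = K·L = 0.5 × 229 = 114.5 in
P_cr = π²EI / L_e² = π² × 10500×10³ × 212.4 / 114.5² = 1.679×10^6 lb
Factor of safety n = P_cr / P = 1678.6 / 882 = 1.90

n ≈ 1.90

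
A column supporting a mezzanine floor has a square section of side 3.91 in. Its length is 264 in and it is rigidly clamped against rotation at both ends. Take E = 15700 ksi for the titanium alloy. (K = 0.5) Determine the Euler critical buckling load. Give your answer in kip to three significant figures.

I = a⁴/12 = 3.91⁴/12 = 19.48 in⁴
Effective length L_e = K·L = 0.5 × 264 = 132.0 in
P_cr = π²EI / L_e² = π² × 15700×10³ × 19.48 / 132.0² = 1.732×10^5 lb

P_cr ≈ 173 kip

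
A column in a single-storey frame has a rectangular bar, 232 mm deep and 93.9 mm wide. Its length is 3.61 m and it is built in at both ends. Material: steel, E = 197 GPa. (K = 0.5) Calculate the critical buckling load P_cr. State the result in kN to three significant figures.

P_cr ≈ 9550 kN

Buckling occurs about the weak axis: I_min = h·b³/12 with b = 93.9 mm (the shorter side).
I_min = 232×93.9³/12 = 1.601×10^7 mm⁴
I = 1.601×10^7 mm⁴ = 1.601×10^-5 m⁴
Effective length L_e = K·L = 0.5 × 3.61 = 1.805 m
P_cr = π²EI / L_e² = π² × 197×10⁹ × 1.601×10^-5 / 1.805² = 9.552×10^6 N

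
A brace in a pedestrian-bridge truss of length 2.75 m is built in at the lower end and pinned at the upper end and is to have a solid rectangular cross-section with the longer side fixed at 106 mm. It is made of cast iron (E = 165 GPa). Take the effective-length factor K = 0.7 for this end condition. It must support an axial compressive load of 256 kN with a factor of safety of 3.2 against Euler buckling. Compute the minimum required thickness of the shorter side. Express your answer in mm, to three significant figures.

b ≈ 59.5 mm

Required P_cr = n·P = 3.2 × 256 = 819.2 kN
L_e = K·L = 0.7 × 2.75 = 1.925 m
Required I = P_cr·L_e²/(π²E) = 8.192×10^5 × 1.925² / (π² × 1.65×10^11) = 1.864×10^-6 m⁴
I_req = 1.864×10^6 mm⁴
Rectangle, weak axis: I_min = h·b³/12 with h = 106 mm fixed  ⇒  b = (12I/h)^(1/3) = 59.5 mm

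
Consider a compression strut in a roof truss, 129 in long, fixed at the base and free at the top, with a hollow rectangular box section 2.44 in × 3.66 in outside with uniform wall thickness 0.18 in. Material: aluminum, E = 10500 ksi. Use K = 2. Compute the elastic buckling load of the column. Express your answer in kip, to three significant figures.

P_cr ≈ 3.05 kip

Inner dimensions: h_i = 3.66 − 2×0.18 = 3.300 in, b_i = 2.44 − 2×0.18 = 2.080 in
Weak-axis I_min = (h_o·b_o³ − h_i·b_i³)/12 with b_o = 2.44, b_i = 2.080 in (shorter outer/inner sides).
I_min = (3.66×2.44³ − 3.300×2.080³)/12 = 1.956 in⁴
Effective length L_e = K·L = 2 × 129 = 258.0 in
P_cr = π²EI / L_e² = π² × 10500×10³ × 1.956 / 258.0² = 3.045×10^3 lb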